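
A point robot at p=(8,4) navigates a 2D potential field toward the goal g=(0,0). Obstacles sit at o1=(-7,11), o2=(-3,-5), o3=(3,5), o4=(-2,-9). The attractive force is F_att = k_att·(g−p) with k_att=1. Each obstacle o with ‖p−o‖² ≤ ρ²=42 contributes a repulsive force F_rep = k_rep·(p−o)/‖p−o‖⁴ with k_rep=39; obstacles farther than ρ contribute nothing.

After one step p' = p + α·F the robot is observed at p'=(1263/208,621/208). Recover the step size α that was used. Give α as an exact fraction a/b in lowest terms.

F_att = 1·(g−p) = 1·(-8,-4) = (-8.0000,-4.0000)
o1: d²=274 > ρ²=42 → inactive
o2: d²=202 > ρ²=42 → inactive
o3: d²=26 ≤ ρ²=42; F_rep = 39·(5,-1)/26² = (0.2885,-0.0577)
o4: d²=269 > ρ²=42 → inactive
F = F_att + ΣF_rep = (-7.7115,-4.0577)
Δp = p'−p = (-1.9279,-1.0144); α = Δx/Fx = (-401/208) / (-401/52) = 1/4
check: Δy/Fy = (-211/208) / (-211/52) = 1/4 ✓

α = 1/4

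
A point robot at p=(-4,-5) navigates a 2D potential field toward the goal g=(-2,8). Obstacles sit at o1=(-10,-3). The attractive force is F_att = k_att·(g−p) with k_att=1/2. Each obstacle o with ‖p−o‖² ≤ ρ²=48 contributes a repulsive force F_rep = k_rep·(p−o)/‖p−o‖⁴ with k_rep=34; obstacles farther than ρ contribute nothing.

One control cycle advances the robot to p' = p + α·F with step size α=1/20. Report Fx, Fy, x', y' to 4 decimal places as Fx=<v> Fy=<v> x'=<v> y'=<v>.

Fx=1.1275 Fy=6.4575 x'=-3.9436 y'=-4.6771

F_att = 1/2·(g−p) = 1/2·(2,13) = (1.0000,6.5000)
o1: d²=40 ≤ ρ²=48; F_rep = 34·(6,-2)/40² = (0.1275,-0.0425)
F = F_att + ΣF_rep = (1.1275,6.4575)
p' = p + 1/20·F = (-3.9436,-4.6771)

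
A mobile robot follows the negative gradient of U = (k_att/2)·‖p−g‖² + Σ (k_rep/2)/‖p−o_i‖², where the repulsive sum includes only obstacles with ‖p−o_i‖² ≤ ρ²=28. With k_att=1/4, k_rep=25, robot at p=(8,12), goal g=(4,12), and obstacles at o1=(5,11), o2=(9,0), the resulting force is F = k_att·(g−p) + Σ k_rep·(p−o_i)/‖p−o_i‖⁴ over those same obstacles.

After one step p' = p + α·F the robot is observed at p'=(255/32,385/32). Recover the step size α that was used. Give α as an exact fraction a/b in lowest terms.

F_att = 1/4·(g−p) = 1/4·(-4,0) = (-1.0000,0.0000)
o1: d²=10 ≤ ρ²=28; F_rep = 25·(3,1)/10² = (0.7500,0.2500)
o2: d²=145 > ρ²=28 → inactive
F = F_att + ΣF_rep = (-0.2500,0.2500)
Δp = p'−p = (-0.0312,0.0312); α = Δx/Fx = (-1/32) / (-1/4) = 1/8
check: Δy/Fy = (1/32) / (1/4) = 1/8 ✓

α = 1/8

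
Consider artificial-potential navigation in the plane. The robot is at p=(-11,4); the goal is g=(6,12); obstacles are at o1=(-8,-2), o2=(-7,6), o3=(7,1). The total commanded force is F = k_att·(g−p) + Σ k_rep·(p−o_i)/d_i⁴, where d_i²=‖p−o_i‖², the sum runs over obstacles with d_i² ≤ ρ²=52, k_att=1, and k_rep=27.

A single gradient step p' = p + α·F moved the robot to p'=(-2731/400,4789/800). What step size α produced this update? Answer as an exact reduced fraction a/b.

F_att = 1·(g−p) = 1·(17,8) = (17.0000,8.0000)
o1: d²=45 ≤ ρ²=52; F_rep = 27·(-3,6)/45² = (-0.0400,0.0800)
o2: d²=20 ≤ ρ²=52; F_rep = 27·(-4,-2)/20² = (-0.2700,-0.1350)
o3: d²=333 > ρ²=52 → inactive
F = F_att + ΣF_rep = (16.6900,7.9450)
Δp = p'−p = (4.1725,1.9863); α = Δx/Fx = (1669/400) / (1669/100) = 1/4
check: Δy/Fy = (1589/800) / (1589/200) = 1/4 ✓

α = 1/4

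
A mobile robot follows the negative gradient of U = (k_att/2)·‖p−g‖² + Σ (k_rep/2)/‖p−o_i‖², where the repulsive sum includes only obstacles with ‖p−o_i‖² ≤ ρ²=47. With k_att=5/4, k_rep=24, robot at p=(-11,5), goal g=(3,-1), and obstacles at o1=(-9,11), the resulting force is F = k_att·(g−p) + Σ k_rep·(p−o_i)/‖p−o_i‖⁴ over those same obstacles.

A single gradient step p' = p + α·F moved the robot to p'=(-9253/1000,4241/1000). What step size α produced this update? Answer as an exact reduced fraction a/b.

F_att = 5/4·(g−p) = 5/4·(14,-6) = (17.5000,-7.5000)
o1: d²=40 ≤ ρ²=47; F_rep = 24·(-2,-6)/40² = (-0.0300,-0.0900)
F = F_att + ΣF_rep = (17.4700,-7.5900)
Δp = p'−p = (1.7470,-0.7590); α = Δx/Fx = (1747/1000) / (1747/100) = 1/10
check: Δy/Fy = (-759/1000) / (-759/100) = 1/10 ✓

α = 1/10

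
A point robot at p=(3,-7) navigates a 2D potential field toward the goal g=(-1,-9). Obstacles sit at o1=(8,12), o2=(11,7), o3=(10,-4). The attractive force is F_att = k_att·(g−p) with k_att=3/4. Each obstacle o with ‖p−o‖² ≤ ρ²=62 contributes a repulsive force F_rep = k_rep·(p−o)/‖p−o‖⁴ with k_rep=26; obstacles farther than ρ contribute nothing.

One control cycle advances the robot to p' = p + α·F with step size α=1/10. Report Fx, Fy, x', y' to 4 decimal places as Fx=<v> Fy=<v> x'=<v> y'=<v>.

F_att = 3/4·(g−p) = 3/4·(-4,-2) = (-3.0000,-1.5000)
o1: d²=386 > ρ²=62 → inactive
o2: d²=260 > ρ²=62 → inactive
o3: d²=58 ≤ ρ²=62; F_rep = 26·(-7,-3)/58² = (-0.0541,-0.0232)
F = F_att + ΣF_rep = (-3.0541,-1.5232)
p' = p + 1/10·F = (2.6946,-7.1523)

Fx=-3.0541 Fy=-1.5232 x'=2.6946 y'=-7.1523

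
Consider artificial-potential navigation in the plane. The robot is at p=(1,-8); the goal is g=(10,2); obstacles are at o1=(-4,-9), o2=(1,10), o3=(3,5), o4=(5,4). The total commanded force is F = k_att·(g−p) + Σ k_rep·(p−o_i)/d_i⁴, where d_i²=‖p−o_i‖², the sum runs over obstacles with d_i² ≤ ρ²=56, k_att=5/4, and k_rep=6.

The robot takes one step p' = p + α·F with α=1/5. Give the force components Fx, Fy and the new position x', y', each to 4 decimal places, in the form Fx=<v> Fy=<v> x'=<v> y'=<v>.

F_att = 5/4·(g−p) = 5/4·(9,10) = (11.2500,12.5000)
o1: d²=26 ≤ ρ²=56; F_rep = 6·(5,1)/26² = (0.0444,0.0089)
o2: d²=324 > ρ²=56 → inactive
o3: d²=173 > ρ²=56 → inactive
o4: d²=160 > ρ²=56 → inactive
F = F_att + ΣF_rep = (11.2944,12.5089)
p' = p + 1/5·F = (3.2589,-5.4982)

Fx=11.2944 Fy=12.5089 x'=3.2589 y'=-5.4982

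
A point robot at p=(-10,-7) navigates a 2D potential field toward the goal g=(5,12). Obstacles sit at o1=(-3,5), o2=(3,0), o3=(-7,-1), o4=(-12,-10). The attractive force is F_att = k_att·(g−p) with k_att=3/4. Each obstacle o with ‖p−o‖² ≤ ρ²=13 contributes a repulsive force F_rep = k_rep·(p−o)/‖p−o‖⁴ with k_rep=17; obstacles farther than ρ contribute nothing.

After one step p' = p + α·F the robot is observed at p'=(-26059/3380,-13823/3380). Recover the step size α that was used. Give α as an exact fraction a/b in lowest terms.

α = 1/5

F_att = 3/4·(g−p) = 3/4·(15,19) = (11.2500,14.2500)
o1: d²=193 > ρ²=13 → inactive
o2: d²=218 > ρ²=13 → inactive
o3: d²=45 > ρ²=13 → inactive
o4: d²=13 ≤ ρ²=13; F_rep = 17·(2,3)/13² = (0.2012,0.3018)
F = F_att + ΣF_rep = (11.4512,14.5518)
Δp = p'−p = (2.2902,2.9104); α = Δx/Fx = (7741/3380) / (7741/676) = 1/5
check: Δy/Fy = (9837/3380) / (9837/676) = 1/5 ✓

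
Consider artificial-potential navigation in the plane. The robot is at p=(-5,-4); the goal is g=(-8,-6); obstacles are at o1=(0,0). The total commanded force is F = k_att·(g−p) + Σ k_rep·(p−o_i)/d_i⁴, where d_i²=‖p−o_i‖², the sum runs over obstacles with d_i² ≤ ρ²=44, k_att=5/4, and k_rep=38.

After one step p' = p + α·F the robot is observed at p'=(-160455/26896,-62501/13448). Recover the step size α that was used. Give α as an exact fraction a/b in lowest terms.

F_att = 5/4·(g−p) = 5/4·(-3,-2) = (-3.7500,-2.5000)
o1: d²=41 ≤ ρ²=44; F_rep = 38·(-5,-4)/41² = (-0.1130,-0.0904)
F = F_att + ΣF_rep = (-3.8630,-2.5904)
Δp = p'−p = (-0.9658,-0.6476); α = Δx/Fx = (-25975/26896) / (-25975/6724) = 1/4
check: Δy/Fy = (-8709/13448) / (-8709/3362) = 1/4 ✓

α = 1/4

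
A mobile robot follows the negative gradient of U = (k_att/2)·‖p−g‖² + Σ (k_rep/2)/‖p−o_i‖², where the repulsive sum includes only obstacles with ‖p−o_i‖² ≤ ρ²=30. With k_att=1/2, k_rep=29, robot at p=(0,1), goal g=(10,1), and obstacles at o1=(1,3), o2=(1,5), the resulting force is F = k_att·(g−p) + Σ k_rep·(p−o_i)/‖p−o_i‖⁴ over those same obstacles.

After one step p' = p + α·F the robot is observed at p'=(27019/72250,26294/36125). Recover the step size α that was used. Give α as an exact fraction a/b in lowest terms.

α = 1/10

F_att = 1/2·(g−p) = 1/2·(10,0) = (5.0000,0.0000)
o1: d²=5 ≤ ρ²=30; F_rep = 29·(-1,-2)/5² = (-1.1600,-2.3200)
o2: d²=17 ≤ ρ²=30; F_rep = 29·(-1,-4)/17² = (-0.1003,-0.4014)
F = F_att + ΣF_rep = (3.7397,-2.7214)
Δp = p'−p = (0.3740,-0.2721); α = Δx/Fx = (27019/72250) / (27019/7225) = 1/10
check: Δy/Fy = (-9831/36125) / (-19662/7225) = 1/10 ✓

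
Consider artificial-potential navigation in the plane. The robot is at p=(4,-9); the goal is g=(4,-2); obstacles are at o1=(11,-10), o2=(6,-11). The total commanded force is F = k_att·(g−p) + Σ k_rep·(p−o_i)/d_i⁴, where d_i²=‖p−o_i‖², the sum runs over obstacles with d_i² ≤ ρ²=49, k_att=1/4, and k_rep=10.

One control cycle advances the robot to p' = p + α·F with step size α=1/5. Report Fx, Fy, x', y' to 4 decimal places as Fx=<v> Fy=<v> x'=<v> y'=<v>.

F_att = 1/4·(g−p) = 1/4·(0,7) = (0.0000,1.7500)
o1: d²=50 > ρ²=49 → inactive
o2: d²=8 ≤ ρ²=49; F_rep = 10·(-2,2)/8² = (-0.3125,0.3125)
F = F_att + ΣF_rep = (-0.3125,2.0625)
p' = p + 1/5·F = (3.9375,-8.5875)

Fx=-0.3125 Fy=2.0625 x'=3.9375 y'=-8.5875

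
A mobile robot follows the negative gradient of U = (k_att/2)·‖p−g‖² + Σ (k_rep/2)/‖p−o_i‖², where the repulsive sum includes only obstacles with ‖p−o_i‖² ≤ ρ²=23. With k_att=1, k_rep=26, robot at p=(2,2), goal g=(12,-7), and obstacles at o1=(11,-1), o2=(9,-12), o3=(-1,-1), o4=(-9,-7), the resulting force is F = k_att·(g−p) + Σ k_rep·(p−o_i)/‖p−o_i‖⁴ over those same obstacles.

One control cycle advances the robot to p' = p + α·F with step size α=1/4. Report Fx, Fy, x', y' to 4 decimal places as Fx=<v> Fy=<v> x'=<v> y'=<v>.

F_att = 1·(g−p) = 1·(10,-9) = (10.0000,-9.0000)
o1: d²=90 > ρ²=23 → inactive
o2: d²=245 > ρ²=23 → inactive
o3: d²=18 ≤ ρ²=23; F_rep = 26·(3,3)/18² = (0.2407,0.2407)
o4: d²=202 > ρ²=23 → inactive
F = F_att + ΣF_rep = (10.2407,-8.7593)
p' = p + 1/4·F = (4.5602,-0.1898)

Fx=10.2407 Fy=-8.7593 x'=4.5602 y'=-0.1898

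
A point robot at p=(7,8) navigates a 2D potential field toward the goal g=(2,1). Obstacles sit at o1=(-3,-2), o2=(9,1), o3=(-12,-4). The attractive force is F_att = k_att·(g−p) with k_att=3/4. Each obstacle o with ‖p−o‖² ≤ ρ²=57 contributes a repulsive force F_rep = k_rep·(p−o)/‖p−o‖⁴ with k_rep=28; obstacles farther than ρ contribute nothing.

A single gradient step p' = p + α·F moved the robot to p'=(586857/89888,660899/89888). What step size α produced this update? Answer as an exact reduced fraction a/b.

α = 1/8

F_att = 3/4·(g−p) = 3/4·(-5,-7) = (-3.7500,-5.2500)
o1: d²=200 > ρ²=57 → inactive
o2: d²=53 ≤ ρ²=57; F_rep = 28·(-2,7)/53² = (-0.0199,0.0698)
o3: d²=505 > ρ²=57 → inactive
F = F_att + ΣF_rep = (-3.7699,-5.1802)
Δp = p'−p = (-0.4712,-0.6475); α = Δx/Fx = (-42359/89888) / (-42359/11236) = 1/8
check: Δy/Fy = (-58205/89888) / (-58205/11236) = 1/8 ✓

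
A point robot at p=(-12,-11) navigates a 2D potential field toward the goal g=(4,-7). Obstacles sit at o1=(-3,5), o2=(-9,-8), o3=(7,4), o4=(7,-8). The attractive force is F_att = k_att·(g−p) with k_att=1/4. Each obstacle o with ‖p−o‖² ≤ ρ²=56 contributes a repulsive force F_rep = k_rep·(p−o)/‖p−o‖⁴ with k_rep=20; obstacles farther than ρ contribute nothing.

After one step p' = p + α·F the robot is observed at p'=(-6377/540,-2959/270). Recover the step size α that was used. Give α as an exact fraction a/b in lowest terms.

F_att = 1/4·(g−p) = 1/4·(16,4) = (4.0000,1.0000)
o1: d²=337 > ρ²=56 → inactive
o2: d²=18 ≤ ρ²=56; F_rep = 20·(-3,-3)/18² = (-0.1852,-0.1852)
o3: d²=586 > ρ²=56 → inactive
o4: d²=370 > ρ²=56 → inactive
F = F_att + ΣF_rep = (3.8148,0.8148)
Δp = p'−p = (0.1907,0.0407); α = Δx/Fx = (103/540) / (103/27) = 1/20
check: Δy/Fy = (11/270) / (22/27) = 1/20 ✓

α = 1/20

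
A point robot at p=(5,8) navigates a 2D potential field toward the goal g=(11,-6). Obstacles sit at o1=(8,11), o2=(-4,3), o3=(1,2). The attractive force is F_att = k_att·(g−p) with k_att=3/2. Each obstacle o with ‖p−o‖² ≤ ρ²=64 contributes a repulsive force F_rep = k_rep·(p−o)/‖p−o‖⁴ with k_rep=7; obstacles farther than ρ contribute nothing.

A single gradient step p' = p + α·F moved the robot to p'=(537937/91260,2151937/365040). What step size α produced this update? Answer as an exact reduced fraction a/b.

F_att = 3/2·(g−p) = 3/2·(6,-14) = (9.0000,-21.0000)
o1: d²=18 ≤ ρ²=64; F_rep = 7·(-3,-3)/18² = (-0.0648,-0.0648)
o2: d²=106 > ρ²=64 → inactive
o3: d²=52 ≤ ρ²=64; F_rep = 7·(4,6)/52² = (0.0104,0.0155)
F = F_att + ΣF_rep = (8.9455,-21.0493)
Δp = p'−p = (0.8946,-2.1049); α = Δx/Fx = (81637/91260) / (81637/9126) = 1/10
check: Δy/Fy = (-768383/365040) / (-768383/36504) = 1/10 ✓

α = 1/10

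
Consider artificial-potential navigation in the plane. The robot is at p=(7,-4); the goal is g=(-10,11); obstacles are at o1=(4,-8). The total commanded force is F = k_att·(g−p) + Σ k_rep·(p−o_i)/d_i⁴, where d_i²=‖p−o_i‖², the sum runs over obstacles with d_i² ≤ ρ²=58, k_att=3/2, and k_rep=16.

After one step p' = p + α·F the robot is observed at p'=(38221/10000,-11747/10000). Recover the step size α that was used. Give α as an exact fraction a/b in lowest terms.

α = 1/8

F_att = 3/2·(g−p) = 3/2·(-17,15) = (-25.5000,22.5000)
o1: d²=25 ≤ ρ²=58; F_rep = 16·(3,4)/25² = (0.0768,0.1024)
F = F_att + ΣF_rep = (-25.4232,22.6024)
Δp = p'−p = (-3.1779,2.8253); α = Δx/Fx = (-31779/10000) / (-31779/1250) = 1/8
check: Δy/Fy = (28253/10000) / (28253/1250) = 1/8 ✓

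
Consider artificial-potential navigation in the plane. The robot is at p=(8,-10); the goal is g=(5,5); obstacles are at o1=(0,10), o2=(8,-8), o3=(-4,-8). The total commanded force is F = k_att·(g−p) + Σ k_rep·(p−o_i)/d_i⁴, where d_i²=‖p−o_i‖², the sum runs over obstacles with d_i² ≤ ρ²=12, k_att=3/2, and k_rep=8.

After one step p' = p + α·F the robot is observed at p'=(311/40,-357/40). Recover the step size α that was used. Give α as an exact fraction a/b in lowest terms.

α = 1/20

F_att = 3/2·(g−p) = 3/2·(-3,15) = (-4.5000,22.5000)
o1: d²=464 > ρ²=12 → inactive
o2: d²=4 ≤ ρ²=12; F_rep = 8·(0,-2)/4² = (0.0000,-1.0000)
o3: d²=148 > ρ²=12 → inactive
F = F_att + ΣF_rep = (-4.5000,21.5000)
Δp = p'−p = (-0.2250,1.0750); α = Δx/Fx = (-9/40) / (-9/2) = 1/20
check: Δy/Fy = (43/40) / (43/2) = 1/20 ✓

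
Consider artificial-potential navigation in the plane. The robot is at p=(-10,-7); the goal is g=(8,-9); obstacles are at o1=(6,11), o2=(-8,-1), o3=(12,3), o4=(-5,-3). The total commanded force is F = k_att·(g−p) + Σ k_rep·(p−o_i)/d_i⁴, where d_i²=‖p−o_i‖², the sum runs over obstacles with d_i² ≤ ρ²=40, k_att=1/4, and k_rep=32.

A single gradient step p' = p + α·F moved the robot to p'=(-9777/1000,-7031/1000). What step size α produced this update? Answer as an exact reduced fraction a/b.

α = 1/20

F_att = 1/4·(g−p) = 1/4·(18,-2) = (4.5000,-0.5000)
o1: d²=580 > ρ²=40 → inactive
o2: d²=40 ≤ ρ²=40; F_rep = 32·(-2,-6)/40² = (-0.0400,-0.1200)
o3: d²=584 > ρ²=40 → inactive
o4: d²=41 > ρ²=40 → inactive
F = F_att + ΣF_rep = (4.4600,-0.6200)
Δp = p'−p = (0.2230,-0.0310); α = Δx/Fx = (223/1000) / (223/50) = 1/20
check: Δy/Fy = (-31/1000) / (-31/50) = 1/20 ✓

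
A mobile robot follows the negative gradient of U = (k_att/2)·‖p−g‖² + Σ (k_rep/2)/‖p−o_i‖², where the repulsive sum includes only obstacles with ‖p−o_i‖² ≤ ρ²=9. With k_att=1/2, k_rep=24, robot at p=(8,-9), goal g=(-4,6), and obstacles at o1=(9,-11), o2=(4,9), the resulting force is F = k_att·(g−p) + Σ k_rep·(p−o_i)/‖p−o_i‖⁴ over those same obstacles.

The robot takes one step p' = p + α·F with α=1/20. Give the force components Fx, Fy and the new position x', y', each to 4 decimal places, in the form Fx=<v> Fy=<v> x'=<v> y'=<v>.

F_att = 1/2·(g−p) = 1/2·(-12,15) = (-6.0000,7.5000)
o1: d²=5 ≤ ρ²=9; F_rep = 24·(-1,2)/5² = (-0.9600,1.9200)
o2: d²=340 > ρ²=9 → inactive
F = F_att + ΣF_rep = (-6.9600,9.4200)
p' = p + 1/20·F = (7.6520,-8.5290)

Fx=-6.9600 Fy=9.4200 x'=7.6520 y'=-8.5290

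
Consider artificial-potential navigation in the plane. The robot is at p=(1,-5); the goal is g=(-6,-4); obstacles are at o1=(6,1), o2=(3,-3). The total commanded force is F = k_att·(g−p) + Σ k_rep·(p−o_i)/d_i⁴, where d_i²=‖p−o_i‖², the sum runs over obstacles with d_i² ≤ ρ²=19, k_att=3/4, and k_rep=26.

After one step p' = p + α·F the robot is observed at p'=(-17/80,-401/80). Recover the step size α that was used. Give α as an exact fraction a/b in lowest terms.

α = 1/5

F_att = 3/4·(g−p) = 3/4·(-7,1) = (-5.2500,0.7500)
o1: d²=61 > ρ²=19 → inactive
o2: d²=8 ≤ ρ²=19; F_rep = 26·(-2,-2)/8² = (-0.8125,-0.8125)
F = F_att + ΣF_rep = (-6.0625,-0.0625)
Δp = p'−p = (-1.2125,-0.0125); α = Δx/Fx = (-97/80) / (-97/16) = 1/5
check: Δy/Fy = (-1/80) / (-1/16) = 1/5 ✓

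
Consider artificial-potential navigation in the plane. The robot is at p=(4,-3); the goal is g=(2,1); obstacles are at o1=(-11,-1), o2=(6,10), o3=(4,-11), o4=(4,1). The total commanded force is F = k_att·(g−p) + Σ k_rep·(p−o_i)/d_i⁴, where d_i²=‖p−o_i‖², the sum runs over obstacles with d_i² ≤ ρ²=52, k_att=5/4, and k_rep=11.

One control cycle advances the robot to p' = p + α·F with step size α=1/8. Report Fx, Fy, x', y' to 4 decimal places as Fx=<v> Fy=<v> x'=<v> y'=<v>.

Fx=-2.5000 Fy=4.8281 x'=3.6875 y'=-2.3965

F_att = 5/4·(g−p) = 5/4·(-2,4) = (-2.5000,5.0000)
o1: d²=229 > ρ²=52 → inactive
o2: d²=173 > ρ²=52 → inactive
o3: d²=64 > ρ²=52 → inactive
o4: d²=16 ≤ ρ²=52; F_rep = 11·(0,-4)/16² = (0.0000,-0.1719)
F = F_att + ΣF_rep = (-2.5000,4.8281)
p' = p + 1/8·F = (3.6875,-2.3965)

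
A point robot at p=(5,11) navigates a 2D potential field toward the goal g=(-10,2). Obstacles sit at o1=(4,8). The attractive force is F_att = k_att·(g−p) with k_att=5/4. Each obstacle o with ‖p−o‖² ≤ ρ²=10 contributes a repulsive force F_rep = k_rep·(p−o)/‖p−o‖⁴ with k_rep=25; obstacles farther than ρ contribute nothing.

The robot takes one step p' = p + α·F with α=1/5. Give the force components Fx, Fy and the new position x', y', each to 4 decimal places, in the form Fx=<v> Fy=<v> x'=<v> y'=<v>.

Fx=-18.5000 Fy=-10.5000 x'=1.3000 y'=8.9000

F_att = 5/4·(g−p) = 5/4·(-15,-9) = (-18.7500,-11.2500)
o1: d²=10 ≤ ρ²=10; F_rep = 25·(1,3)/10² = (0.2500,0.7500)
F = F_att + ΣF_rep = (-18.5000,-10.5000)
p' = p + 1/5·F = (1.3000,8.9000)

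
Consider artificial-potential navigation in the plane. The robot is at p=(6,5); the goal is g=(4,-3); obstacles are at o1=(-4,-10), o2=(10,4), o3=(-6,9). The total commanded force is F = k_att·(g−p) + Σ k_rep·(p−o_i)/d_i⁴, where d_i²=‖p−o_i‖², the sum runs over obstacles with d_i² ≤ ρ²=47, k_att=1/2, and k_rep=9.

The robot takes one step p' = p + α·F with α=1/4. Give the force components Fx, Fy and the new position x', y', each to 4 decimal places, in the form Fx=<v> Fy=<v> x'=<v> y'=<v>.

Fx=-1.1246 Fy=-3.9689 x'=5.7189 y'=4.0078

F_att = 1/2·(g−p) = 1/2·(-2,-8) = (-1.0000,-4.0000)
o1: d²=325 > ρ²=47 → inactive
o2: d²=17 ≤ ρ²=47; F_rep = 9·(-4,1)/17² = (-0.1246,0.0311)
o3: d²=160 > ρ²=47 → inactive
F = F_att + ΣF_rep = (-1.1246,-3.9689)
p' = p + 1/4·F = (5.7189,4.0078)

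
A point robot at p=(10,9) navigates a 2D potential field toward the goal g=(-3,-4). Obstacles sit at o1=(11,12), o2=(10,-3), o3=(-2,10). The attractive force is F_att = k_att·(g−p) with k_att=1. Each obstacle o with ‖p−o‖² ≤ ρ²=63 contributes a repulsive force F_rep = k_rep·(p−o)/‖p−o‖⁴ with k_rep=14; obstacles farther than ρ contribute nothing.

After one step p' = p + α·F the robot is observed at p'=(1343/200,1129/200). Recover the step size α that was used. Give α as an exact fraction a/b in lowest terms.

F_att = 1·(g−p) = 1·(-13,-13) = (-13.0000,-13.0000)
o1: d²=10 ≤ ρ²=63; F_rep = 14·(-1,-3)/10² = (-0.1400,-0.4200)
o2: d²=144 > ρ²=63 → inactive
o3: d²=145 > ρ²=63 → inactive
F = F_att + ΣF_rep = (-13.1400,-13.4200)
Δp = p'−p = (-3.2850,-3.3550); α = Δx/Fx = (-657/200) / (-657/50) = 1/4
check: Δy/Fy = (-671/200) / (-671/50) = 1/4 ✓

α = 1/4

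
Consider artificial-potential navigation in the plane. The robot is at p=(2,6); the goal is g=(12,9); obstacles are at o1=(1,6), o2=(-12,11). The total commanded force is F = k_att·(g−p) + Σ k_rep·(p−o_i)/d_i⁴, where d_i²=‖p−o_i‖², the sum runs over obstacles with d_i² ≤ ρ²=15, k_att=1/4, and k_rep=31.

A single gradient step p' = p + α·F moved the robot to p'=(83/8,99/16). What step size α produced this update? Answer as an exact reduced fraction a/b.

α = 1/4

F_att = 1/4·(g−p) = 1/4·(10,3) = (2.5000,0.7500)
o1: d²=1 ≤ ρ²=15; F_rep = 31·(1,0)/1² = (31.0000,0.0000)
o2: d²=221 > ρ²=15 → inactive
F = F_att + ΣF_rep = (33.5000,0.7500)
Δp = p'−p = (8.3750,0.1875); α = Δx/Fx = (67/8) / (67/2) = 1/4
check: Δy/Fy = (3/16) / (3/4) = 1/4 ✓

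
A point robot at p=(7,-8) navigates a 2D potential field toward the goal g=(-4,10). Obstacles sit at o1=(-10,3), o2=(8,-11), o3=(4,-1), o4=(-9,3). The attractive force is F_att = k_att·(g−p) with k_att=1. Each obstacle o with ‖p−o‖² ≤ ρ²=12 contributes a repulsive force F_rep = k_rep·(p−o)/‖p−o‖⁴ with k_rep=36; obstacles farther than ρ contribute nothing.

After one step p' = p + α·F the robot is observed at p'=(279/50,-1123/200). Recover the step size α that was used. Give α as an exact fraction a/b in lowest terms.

F_att = 1·(g−p) = 1·(-11,18) = (-11.0000,18.0000)
o1: d²=410 > ρ²=12 → inactive
o2: d²=10 ≤ ρ²=12; F_rep = 36·(-1,3)/10² = (-0.3600,1.0800)
o3: d²=58 > ρ²=12 → inactive
o4: d²=377 > ρ²=12 → inactive
F = F_att + ΣF_rep = (-11.3600,19.0800)
Δp = p'−p = (-1.4200,2.3850); α = Δx/Fx = (-71/50) / (-284/25) = 1/8
check: Δy/Fy = (477/200) / (477/25) = 1/8 ✓

α = 1/8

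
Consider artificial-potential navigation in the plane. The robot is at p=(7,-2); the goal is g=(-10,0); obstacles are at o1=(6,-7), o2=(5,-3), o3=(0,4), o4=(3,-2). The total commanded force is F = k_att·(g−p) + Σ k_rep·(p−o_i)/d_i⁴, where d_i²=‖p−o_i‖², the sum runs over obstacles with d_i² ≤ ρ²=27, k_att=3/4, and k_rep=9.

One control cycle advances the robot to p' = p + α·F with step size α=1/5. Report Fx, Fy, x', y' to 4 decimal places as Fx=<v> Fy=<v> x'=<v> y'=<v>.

F_att = 3/4·(g−p) = 3/4·(-17,2) = (-12.7500,1.5000)
o1: d²=26 ≤ ρ²=27; F_rep = 9·(1,5)/26² = (0.0133,0.0666)
o2: d²=5 ≤ ρ²=27; F_rep = 9·(2,1)/5² = (0.7200,0.3600)
o3: d²=85 > ρ²=27 → inactive
o4: d²=16 ≤ ρ²=27; F_rep = 9·(4,0)/16² = (0.1406,0.0000)
F = F_att + ΣF_rep = (-11.8761,1.9266)
p' = p + 1/5·F = (4.6248,-1.6147)

Fx=-11.8761 Fy=1.9266 x'=4.6248 y'=-1.6147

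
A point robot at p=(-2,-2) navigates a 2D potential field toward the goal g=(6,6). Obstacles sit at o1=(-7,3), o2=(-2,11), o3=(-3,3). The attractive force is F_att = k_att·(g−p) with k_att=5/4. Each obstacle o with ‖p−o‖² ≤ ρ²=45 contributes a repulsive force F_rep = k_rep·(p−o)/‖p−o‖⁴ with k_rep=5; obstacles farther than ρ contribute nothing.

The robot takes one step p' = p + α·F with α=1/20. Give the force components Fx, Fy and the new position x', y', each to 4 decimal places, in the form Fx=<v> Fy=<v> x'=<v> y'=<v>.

Fx=10.0074 Fy=9.9630 x'=-1.4996 y'=-1.5018

F_att = 5/4·(g−p) = 5/4·(8,8) = (10.0000,10.0000)
o1: d²=50 > ρ²=45 → inactive
o2: d²=169 > ρ²=45 → inactive
o3: d²=26 ≤ ρ²=45; F_rep = 5·(1,-5)/26² = (0.0074,-0.0370)
F = F_att + ΣF_rep = (10.0074,9.9630)
p' = p + 1/20·F = (-1.4996,-1.5018)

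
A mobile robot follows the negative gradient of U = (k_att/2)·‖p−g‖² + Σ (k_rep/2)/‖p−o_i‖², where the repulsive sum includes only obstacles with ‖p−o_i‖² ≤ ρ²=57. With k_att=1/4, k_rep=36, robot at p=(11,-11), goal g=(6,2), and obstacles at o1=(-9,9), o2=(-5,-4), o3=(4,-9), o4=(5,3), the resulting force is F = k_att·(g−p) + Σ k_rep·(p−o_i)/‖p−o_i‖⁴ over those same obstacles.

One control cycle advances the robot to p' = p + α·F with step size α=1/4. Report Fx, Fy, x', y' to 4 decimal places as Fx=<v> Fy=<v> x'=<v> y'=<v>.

Fx=-1.1603 Fy=3.2244 x'=10.7099 y'=-10.1939

F_att = 1/4·(g−p) = 1/4·(-5,13) = (-1.2500,3.2500)
o1: d²=800 > ρ²=57 → inactive
o2: d²=305 > ρ²=57 → inactive
o3: d²=53 ≤ ρ²=57; F_rep = 36·(7,-2)/53² = (0.0897,-0.0256)
o4: d²=232 > ρ²=57 → inactive
F = F_att + ΣF_rep = (-1.1603,3.2244)
p' = p + 1/4·F = (10.7099,-10.1939)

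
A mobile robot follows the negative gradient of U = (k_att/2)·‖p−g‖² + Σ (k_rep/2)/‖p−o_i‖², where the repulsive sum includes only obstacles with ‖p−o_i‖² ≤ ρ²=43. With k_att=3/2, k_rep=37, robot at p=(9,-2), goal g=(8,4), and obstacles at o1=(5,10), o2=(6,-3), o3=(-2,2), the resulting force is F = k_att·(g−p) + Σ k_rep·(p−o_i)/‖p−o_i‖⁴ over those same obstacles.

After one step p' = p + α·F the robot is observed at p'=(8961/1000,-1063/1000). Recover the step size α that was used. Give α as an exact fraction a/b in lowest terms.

F_att = 3/2·(g−p) = 3/2·(-1,6) = (-1.5000,9.0000)
o1: d²=160 > ρ²=43 → inactive
o2: d²=10 ≤ ρ²=43; F_rep = 37·(3,1)/10² = (1.1100,0.3700)
o3: d²=137 > ρ²=43 → inactive
F = F_att + ΣF_rep = (-0.3900,9.3700)
Δp = p'−p = (-0.0390,0.9370); α = Δx/Fx = (-39/1000) / (-39/100) = 1/10
check: Δy/Fy = (937/1000) / (937/100) = 1/10 ✓

α = 1/10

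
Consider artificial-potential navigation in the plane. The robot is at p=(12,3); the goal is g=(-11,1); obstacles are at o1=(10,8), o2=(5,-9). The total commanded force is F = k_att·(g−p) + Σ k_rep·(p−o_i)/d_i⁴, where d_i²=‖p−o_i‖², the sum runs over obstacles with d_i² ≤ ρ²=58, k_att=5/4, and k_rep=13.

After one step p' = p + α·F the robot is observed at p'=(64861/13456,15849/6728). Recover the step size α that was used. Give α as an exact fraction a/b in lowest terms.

F_att = 5/4·(g−p) = 5/4·(-23,-2) = (-28.7500,-2.5000)
o1: d²=29 ≤ ρ²=58; F_rep = 13·(2,-5)/29² = (0.0309,-0.0773)
o2: d²=193 > ρ²=58 → inactive
F = F_att + ΣF_rep = (-28.7191,-2.5773)
Δp = p'−p = (-7.1798,-0.6443); α = Δx/Fx = (-96611/13456) / (-96611/3364) = 1/4
check: Δy/Fy = (-4335/6728) / (-4335/1682) = 1/4 ✓

α = 1/4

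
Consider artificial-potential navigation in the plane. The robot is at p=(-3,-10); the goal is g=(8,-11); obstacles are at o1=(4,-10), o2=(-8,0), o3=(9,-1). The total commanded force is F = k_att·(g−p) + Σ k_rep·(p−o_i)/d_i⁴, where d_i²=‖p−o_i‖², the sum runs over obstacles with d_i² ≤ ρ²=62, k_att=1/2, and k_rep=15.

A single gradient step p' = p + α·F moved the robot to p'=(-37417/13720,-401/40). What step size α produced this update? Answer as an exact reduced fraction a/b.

F_att = 1/2·(g−p) = 1/2·(11,-1) = (5.5000,-0.5000)
o1: d²=49 ≤ ρ²=62; F_rep = 15·(-7,0)/49² = (-0.0437,0.0000)
o2: d²=125 > ρ²=62 → inactive
o3: d²=225 > ρ²=62 → inactive
F = F_att + ΣF_rep = (5.4563,-0.5000)
Δp = p'−p = (0.2728,-0.0250); α = Δx/Fx = (3743/13720) / (3743/686) = 1/20
check: Δy/Fy = (-1/40) / (-1/2) = 1/20 ✓

α = 1/20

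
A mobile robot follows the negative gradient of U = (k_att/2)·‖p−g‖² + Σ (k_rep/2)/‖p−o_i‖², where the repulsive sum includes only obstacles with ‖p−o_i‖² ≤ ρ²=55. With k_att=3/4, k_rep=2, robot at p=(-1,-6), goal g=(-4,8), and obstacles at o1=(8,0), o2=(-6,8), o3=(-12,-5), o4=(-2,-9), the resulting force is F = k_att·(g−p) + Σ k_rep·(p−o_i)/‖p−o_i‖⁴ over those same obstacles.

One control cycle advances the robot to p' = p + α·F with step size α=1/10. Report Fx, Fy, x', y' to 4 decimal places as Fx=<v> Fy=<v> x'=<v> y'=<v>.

F_att = 3/4·(g−p) = 3/4·(-3,14) = (-2.2500,10.5000)
o1: d²=117 > ρ²=55 → inactive
o2: d²=221 > ρ²=55 → inactive
o3: d²=122 > ρ²=55 → inactive
o4: d²=10 ≤ ρ²=55; F_rep = 2·(1,3)/10² = (0.0200,0.0600)
F = F_att + ΣF_rep = (-2.2300,10.5600)
p' = p + 1/10·F = (-1.2230,-4.9440)

Fx=-2.2300 Fy=10.5600 x'=-1.2230 y'=-4.9440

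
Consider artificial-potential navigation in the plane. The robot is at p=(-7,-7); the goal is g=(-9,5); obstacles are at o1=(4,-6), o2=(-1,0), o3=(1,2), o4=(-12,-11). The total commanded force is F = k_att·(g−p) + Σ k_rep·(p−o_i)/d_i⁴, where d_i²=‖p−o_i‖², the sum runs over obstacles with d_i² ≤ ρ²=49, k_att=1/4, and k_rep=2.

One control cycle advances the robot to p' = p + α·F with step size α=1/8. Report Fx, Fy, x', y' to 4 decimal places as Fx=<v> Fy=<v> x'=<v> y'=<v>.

Fx=-0.4941 Fy=3.0048 x'=-7.0618 y'=-6.6244

F_att = 1/4·(g−p) = 1/4·(-2,12) = (-0.5000,3.0000)
o1: d²=122 > ρ²=49 → inactive
o2: d²=85 > ρ²=49 → inactive
o3: d²=145 > ρ²=49 → inactive
o4: d²=41 ≤ ρ²=49; F_rep = 2·(5,4)/41² = (0.0059,0.0048)
F = F_att + ΣF_rep = (-0.4941,3.0048)
p' = p + 1/8·F = (-7.0618,-6.6244)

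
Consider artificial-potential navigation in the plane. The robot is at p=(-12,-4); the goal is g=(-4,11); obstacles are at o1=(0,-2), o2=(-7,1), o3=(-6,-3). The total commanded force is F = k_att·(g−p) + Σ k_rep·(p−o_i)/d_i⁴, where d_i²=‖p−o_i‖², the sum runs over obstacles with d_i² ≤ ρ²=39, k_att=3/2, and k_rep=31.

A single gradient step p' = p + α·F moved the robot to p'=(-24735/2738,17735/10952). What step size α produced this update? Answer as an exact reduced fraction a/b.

α = 1/4

F_att = 3/2·(g−p) = 3/2·(8,15) = (12.0000,22.5000)
o1: d²=148 > ρ²=39 → inactive
o2: d²=50 > ρ²=39 → inactive
o3: d²=37 ≤ ρ²=39; F_rep = 31·(-6,-1)/37² = (-0.1359,-0.0226)
F = F_att + ΣF_rep = (11.8641,22.4774)
Δp = p'−p = (2.9660,5.6193); α = Δx/Fx = (8121/2738) / (16242/1369) = 1/4
check: Δy/Fy = (61543/10952) / (61543/2738) = 1/4 ✓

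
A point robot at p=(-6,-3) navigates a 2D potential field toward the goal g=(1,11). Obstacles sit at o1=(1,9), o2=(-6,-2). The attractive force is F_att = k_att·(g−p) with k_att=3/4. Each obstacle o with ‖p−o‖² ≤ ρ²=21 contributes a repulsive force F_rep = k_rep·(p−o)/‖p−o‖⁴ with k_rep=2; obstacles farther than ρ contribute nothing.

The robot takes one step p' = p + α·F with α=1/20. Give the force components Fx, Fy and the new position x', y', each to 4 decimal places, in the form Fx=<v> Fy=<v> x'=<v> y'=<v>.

F_att = 3/4·(g−p) = 3/4·(7,14) = (5.2500,10.5000)
o1: d²=193 > ρ²=21 → inactive
o2: d²=1 ≤ ρ²=21; F_rep = 2·(0,-1)/1² = (0.0000,-2.0000)
F = F_att + ΣF_rep = (5.2500,8.5000)
p' = p + 1/20·F = (-5.7375,-2.5750)

Fx=5.2500 Fy=8.5000 x'=-5.7375 y'=-2.5750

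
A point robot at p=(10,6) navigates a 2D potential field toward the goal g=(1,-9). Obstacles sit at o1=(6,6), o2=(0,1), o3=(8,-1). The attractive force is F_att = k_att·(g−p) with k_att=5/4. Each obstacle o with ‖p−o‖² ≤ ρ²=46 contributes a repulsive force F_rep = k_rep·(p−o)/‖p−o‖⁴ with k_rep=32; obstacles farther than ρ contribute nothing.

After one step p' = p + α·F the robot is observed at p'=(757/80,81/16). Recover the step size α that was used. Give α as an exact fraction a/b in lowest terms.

F_att = 5/4·(g−p) = 5/4·(-9,-15) = (-11.2500,-18.7500)
o1: d²=16 ≤ ρ²=46; F_rep = 32·(4,0)/16² = (0.5000,0.0000)
o2: d²=125 > ρ²=46 → inactive
o3: d²=53 > ρ²=46 → inactive
F = F_att + ΣF_rep = (-10.7500,-18.7500)
Δp = p'−p = (-0.5375,-0.9375); α = Δx/Fx = (-43/80) / (-43/4) = 1/20
check: Δy/Fy = (-15/16) / (-75/4) = 1/20 ✓

α = 1/20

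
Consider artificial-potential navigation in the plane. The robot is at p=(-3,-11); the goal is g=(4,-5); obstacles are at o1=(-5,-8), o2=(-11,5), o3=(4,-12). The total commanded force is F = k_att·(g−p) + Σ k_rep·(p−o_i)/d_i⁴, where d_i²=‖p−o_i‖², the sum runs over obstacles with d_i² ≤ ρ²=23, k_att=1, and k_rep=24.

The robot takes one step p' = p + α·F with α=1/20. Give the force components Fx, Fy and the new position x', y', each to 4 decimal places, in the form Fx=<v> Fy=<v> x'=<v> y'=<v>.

F_att = 1·(g−p) = 1·(7,6) = (7.0000,6.0000)
o1: d²=13 ≤ ρ²=23; F_rep = 24·(2,-3)/13² = (0.2840,-0.4260)
o2: d²=320 > ρ²=23 → inactive
o3: d²=50 > ρ²=23 → inactive
F = F_att + ΣF_rep = (7.2840,5.5740)
p' = p + 1/20·F = (-2.6358,-10.7213)

Fx=7.2840 Fy=5.5740 x'=-2.6358 y'=-10.7213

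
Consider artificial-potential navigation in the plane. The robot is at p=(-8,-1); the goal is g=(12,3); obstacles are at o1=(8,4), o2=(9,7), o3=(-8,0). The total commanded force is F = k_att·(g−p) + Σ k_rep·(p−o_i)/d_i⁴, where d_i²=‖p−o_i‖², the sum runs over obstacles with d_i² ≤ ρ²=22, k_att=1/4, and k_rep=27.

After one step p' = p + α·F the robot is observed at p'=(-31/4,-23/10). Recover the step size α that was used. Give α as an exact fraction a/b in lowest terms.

α = 1/20

F_att = 1/4·(g−p) = 1/4·(20,4) = (5.0000,1.0000)
o1: d²=281 > ρ²=22 → inactive
o2: d²=353 > ρ²=22 → inactive
o3: d²=1 ≤ ρ²=22; F_rep = 27·(0,-1)/1² = (0.0000,-27.0000)
F = F_att + ΣF_rep = (5.0000,-26.0000)
Δp = p'−p = (0.2500,-1.3000); α = Δx/Fx = (1/4) / (5) = 1/20
check: Δy/Fy = (-13/10) / (-26) = 1/20 ✓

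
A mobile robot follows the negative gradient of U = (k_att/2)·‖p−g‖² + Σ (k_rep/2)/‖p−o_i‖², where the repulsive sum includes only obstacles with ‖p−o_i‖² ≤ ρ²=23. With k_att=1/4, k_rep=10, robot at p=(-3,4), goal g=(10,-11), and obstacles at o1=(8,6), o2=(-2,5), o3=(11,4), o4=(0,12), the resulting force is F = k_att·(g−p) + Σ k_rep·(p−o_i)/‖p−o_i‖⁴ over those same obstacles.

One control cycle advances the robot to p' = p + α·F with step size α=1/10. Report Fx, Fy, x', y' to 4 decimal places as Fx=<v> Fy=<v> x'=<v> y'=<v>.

F_att = 1/4·(g−p) = 1/4·(13,-15) = (3.2500,-3.7500)
o1: d²=125 > ρ²=23 → inactive
o2: d²=2 ≤ ρ²=23; F_rep = 10·(-1,-1)/2² = (-2.5000,-2.5000)
o3: d²=196 > ρ²=23 → inactive
o4: d²=73 > ρ²=23 → inactive
F = F_att + ΣF_rep = (0.7500,-6.2500)
p' = p + 1/10·F = (-2.9250,3.3750)

Fx=0.7500 Fy=-6.2500 x'=-2.9250 y'=3.3750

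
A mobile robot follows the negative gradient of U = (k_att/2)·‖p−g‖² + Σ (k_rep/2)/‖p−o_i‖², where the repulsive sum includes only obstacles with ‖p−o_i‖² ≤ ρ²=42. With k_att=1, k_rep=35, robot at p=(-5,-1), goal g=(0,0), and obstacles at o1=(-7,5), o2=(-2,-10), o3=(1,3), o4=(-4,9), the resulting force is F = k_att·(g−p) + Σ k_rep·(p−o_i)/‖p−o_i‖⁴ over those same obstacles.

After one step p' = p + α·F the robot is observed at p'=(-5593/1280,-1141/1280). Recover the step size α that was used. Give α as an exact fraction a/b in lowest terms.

F_att = 1·(g−p) = 1·(5,1) = (5.0000,1.0000)
o1: d²=40 ≤ ρ²=42; F_rep = 35·(2,-6)/40² = (0.0437,-0.1313)
o2: d²=90 > ρ²=42 → inactive
o3: d²=52 > ρ²=42 → inactive
o4: d²=101 > ρ²=42 → inactive
F = F_att + ΣF_rep = (5.0438,0.8688)
Δp = p'−p = (0.6305,0.1086); α = Δx/Fx = (807/1280) / (807/160) = 1/8
check: Δy/Fy = (139/1280) / (139/160) = 1/8 ✓

α = 1/8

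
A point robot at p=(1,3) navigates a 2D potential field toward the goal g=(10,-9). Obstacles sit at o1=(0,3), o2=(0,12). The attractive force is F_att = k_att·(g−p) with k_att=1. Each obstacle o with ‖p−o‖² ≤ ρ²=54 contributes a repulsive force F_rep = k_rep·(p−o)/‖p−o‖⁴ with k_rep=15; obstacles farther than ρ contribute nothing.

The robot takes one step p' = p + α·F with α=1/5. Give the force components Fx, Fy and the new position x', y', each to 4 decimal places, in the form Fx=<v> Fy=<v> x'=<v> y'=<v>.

F_att = 1·(g−p) = 1·(9,-12) = (9.0000,-12.0000)
o1: d²=1 ≤ ρ²=54; F_rep = 15·(1,0)/1² = (15.0000,0.0000)
o2: d²=82 > ρ²=54 → inactive
F = F_att + ΣF_rep = (24.0000,-12.0000)
p' = p + 1/5·F = (5.8000,0.6000)

Fx=24.0000 Fy=-12.0000 x'=5.8000 y'=0.6000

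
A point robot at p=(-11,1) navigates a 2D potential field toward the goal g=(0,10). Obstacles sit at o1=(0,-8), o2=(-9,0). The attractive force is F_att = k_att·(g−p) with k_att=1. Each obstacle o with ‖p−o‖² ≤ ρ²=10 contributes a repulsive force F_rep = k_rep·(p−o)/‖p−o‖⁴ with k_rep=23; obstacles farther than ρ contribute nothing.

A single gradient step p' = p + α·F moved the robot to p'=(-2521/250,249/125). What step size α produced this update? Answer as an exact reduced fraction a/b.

F_att = 1·(g−p) = 1·(11,9) = (11.0000,9.0000)
o1: d²=202 > ρ²=10 → inactive
o2: d²=5 ≤ ρ²=10; F_rep = 23·(-2,1)/5² = (-1.8400,0.9200)
F = F_att + ΣF_rep = (9.1600,9.9200)
Δp = p'−p = (0.9160,0.9920); α = Δx/Fx = (229/250) / (229/25) = 1/10
check: Δy/Fy = (124/125) / (248/25) = 1/10 ✓

α = 1/10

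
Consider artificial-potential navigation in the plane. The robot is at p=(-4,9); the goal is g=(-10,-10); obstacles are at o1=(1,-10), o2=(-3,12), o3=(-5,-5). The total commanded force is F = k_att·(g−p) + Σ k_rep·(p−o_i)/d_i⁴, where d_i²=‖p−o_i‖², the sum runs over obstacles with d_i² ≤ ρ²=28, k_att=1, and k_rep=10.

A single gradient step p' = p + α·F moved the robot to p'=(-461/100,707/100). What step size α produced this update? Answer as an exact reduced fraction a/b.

F_att = 1·(g−p) = 1·(-6,-19) = (-6.0000,-19.0000)
o1: d²=386 > ρ²=28 → inactive
o2: d²=10 ≤ ρ²=28; F_rep = 10·(-1,-3)/10² = (-0.1000,-0.3000)
o3: d²=197 > ρ²=28 → inactive
F = F_att + ΣF_rep = (-6.1000,-19.3000)
Δp = p'−p = (-0.6100,-1.9300); α = Δx/Fx = (-61/100) / (-61/10) = 1/10
check: Δy/Fy = (-193/100) / (-193/10) = 1/10 ✓

α = 1/10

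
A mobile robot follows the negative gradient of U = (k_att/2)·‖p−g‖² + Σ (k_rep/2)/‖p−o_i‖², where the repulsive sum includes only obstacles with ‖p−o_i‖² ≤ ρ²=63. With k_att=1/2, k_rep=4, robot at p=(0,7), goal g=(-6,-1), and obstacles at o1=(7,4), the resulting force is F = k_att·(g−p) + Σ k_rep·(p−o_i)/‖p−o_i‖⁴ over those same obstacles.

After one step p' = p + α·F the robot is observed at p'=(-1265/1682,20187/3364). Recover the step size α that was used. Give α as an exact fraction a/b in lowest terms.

α = 1/4

F_att = 1/2·(g−p) = 1/2·(-6,-8) = (-3.0000,-4.0000)
o1: d²=58 ≤ ρ²=63; F_rep = 4·(-7,3)/58² = (-0.0083,0.0036)
F = F_att + ΣF_rep = (-3.0083,-3.9964)
Δp = p'−p = (-0.7521,-0.9991); α = Δx/Fx = (-1265/1682) / (-2530/841) = 1/4
check: Δy/Fy = (-3361/3364) / (-3361/841) = 1/4 ✓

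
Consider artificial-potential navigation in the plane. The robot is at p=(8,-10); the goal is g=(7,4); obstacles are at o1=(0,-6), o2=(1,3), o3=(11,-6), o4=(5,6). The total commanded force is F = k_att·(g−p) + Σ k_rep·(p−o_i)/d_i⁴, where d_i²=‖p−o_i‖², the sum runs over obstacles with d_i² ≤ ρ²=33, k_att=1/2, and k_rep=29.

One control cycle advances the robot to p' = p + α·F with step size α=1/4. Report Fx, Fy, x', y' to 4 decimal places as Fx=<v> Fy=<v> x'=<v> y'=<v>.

F_att = 1/2·(g−p) = 1/2·(-1,14) = (-0.5000,7.0000)
o1: d²=80 > ρ²=33 → inactive
o2: d²=218 > ρ²=33 → inactive
o3: d²=25 ≤ ρ²=33; F_rep = 29·(-3,-4)/25² = (-0.1392,-0.1856)
o4: d²=265 > ρ²=33 → inactive
F = F_att + ΣF_rep = (-0.6392,6.8144)
p' = p + 1/4·F = (7.8402,-8.2964)

Fx=-0.6392 Fy=6.8144 x'=7.8402 y'=-8.2964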